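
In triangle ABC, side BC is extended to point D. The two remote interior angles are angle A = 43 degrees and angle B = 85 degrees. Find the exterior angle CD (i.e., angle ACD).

By the exterior angle theorem, an exterior angle of a triangle equals the sum of the two remote interior angles.
Exterior angle = angle A + angle B
Exterior angle = 43 + 85 = 128 degrees

128 degrees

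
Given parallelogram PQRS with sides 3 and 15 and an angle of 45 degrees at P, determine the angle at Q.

Opposite sides of a parallelogram are parallel, so consecutive angles form co-interior angles on a transversal.
Co-interior angles sum to 180°, giving angle Q = 180 - 45 = 135 degrees.

135 degrees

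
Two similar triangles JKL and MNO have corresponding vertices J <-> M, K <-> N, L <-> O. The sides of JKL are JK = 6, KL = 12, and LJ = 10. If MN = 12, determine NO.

Similar triangles have proportional sides. Setting up the proportion:
MN / JK = NO / KL
12 / 6 = NO / 12
NO = 12 * 12 / 6 = 24.

24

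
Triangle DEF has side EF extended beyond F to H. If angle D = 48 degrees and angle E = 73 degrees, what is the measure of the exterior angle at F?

Exterior angle = 48 + 73 = 121 degrees (exterior angle theorem).

121 degrees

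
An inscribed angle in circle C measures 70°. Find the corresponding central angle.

The inscribed angle theorem states that a central angle is always twice any inscribed angle that subtends the same arc.
Since the inscribed angle is 70°, the central angle = 2 × 70° = 140°.

140°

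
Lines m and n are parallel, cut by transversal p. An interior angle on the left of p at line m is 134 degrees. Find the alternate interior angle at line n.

Alternate interior angles are equal: 134 degrees.

134 degrees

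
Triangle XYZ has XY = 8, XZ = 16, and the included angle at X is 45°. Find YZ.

When two sides and the included angle are known, the law of cosines gives the third side.
c^2 = a^2 + b^2 - 2ab cos(C) generalizes the Pythagorean theorem to non-right triangles.
Here: YZ^2 = 64 + 256 - 256*(sqrt(2)/2) = 320 - 128*sqrt(2)
YZ = 8*sqrt(5 - 2*sqrt(2))

8*sqrt(5 - 2*sqrt(2))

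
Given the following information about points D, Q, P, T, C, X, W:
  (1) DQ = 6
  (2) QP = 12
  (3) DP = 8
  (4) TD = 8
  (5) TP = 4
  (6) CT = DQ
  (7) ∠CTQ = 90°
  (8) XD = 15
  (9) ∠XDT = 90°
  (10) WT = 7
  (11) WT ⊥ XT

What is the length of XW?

Step 1: By the law of cosines on triangle XDT: XT² = 15² + 8² − 2·15·8·cos(90°) = 289, so XT = 17.
Step 2: By the law of cosines on triangle XTW: XW² = 17² + 7² − 2·17·7·cos(90°) = 338, so XW = 13·√2.

Therefore, the length of XW = 13·√2.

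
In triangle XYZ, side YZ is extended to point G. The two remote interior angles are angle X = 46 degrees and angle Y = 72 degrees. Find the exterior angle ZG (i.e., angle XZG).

Exterior angle = 46 + 72 = 118 degrees (exterior angle theorem).

118 degrees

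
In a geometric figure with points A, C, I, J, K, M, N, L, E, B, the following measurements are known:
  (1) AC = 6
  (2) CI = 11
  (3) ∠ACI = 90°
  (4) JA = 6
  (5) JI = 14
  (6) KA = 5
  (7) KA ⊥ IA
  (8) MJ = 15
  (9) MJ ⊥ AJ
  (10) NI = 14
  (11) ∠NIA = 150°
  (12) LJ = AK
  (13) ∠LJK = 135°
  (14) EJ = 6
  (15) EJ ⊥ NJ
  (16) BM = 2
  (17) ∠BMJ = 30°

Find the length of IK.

Step 1: By the law of cosines on triangle ICA: IA² = 11² + 6² − 2·11·6·cos(90°) = 157, so IA = √157.
Step 2: By the law of cosines on triangle IAK: IK² = √157² + 5² − 2·√157·5·cos(90°) = 182, so IK = √182.

Therefore, the length of IK = √182.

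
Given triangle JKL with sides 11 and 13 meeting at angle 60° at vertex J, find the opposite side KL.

Law of cosines: KL^2 = 11^2 + 13^2 - 2(11)(13)cos(60°) = 147, so KL = 7*sqrt(3).

7*sqrt(3)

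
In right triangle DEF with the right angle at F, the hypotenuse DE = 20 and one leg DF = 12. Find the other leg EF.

By the Pythagorean theorem: EF^2 = DE^2 - DF^2
EF^2 = 20^2 - 12^2 = 400 - 144 = 256
EF = sqrt(256) = 16

16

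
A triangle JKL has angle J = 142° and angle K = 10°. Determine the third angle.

angle L = 180 - 142 - 10 = 28 degrees.

28 degrees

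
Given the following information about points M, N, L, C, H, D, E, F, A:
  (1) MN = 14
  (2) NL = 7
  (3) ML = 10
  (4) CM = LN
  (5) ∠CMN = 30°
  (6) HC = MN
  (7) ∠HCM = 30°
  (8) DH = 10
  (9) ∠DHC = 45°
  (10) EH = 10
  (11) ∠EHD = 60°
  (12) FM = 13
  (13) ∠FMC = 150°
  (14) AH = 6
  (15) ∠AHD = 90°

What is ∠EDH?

Step 1: By the law of cosines on triangle DHE: DE² = 10² + 10² − 2·10·10·cos(60°) = 100, so DE = 10.
Step 2: By the inverse law of cosines on triangle EDH: cos(∠EDH) = (10² + 10² − 10²) / (2·10·10) = 100/200 = 0.5, so ∠EDH = 60°.

Therefore, the measure of angle ∠EDH = 60°.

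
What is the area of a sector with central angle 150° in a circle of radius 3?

Sector area = π(3²)(5/12) = 15*pi/4

15*pi/4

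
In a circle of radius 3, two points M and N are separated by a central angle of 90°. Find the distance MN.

Chord = 2(3) sin(45°) = 3*sqrt(2)

3*sqrt(2)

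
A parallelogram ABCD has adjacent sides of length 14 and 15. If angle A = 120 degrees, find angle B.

In a parallelogram, consecutive angles are supplementary (sum to 180°).
angle B = 180 - angle A
angle B = 180 - 120
angle B = 60 degrees

60 degrees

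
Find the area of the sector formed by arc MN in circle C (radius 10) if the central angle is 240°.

Sector area = πr² × θ/360
= π × 10² × 2/3
= π × 100 × 2/3
= 200*pi/3

200*pi/3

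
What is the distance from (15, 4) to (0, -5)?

The horizontal distance is |0 - 15| = 15 and the vertical distance is |-5 - 4| = 9.
By the Pythagorean theorem, d = sqrt(15^2 + 9^2) = sqrt(306) = 3*sqrt(34).

3*sqrt(34)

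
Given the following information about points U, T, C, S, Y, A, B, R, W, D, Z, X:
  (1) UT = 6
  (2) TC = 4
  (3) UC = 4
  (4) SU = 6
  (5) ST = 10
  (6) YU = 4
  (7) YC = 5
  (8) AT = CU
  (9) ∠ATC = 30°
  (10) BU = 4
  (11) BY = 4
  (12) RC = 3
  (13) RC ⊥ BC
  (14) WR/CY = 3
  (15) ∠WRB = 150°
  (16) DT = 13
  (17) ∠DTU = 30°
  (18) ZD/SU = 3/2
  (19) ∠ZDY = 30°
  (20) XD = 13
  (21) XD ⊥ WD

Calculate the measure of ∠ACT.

From the given relations: AT = CU = 4.
Step 1: By the law of cosines on triangle CTA: CA² = 4² + 4² − 2·4·4·cos(30°) = 4.29, so CA ≈ 2.07.
Step 2: By the inverse law of cosines on triangle ACT: cos(∠ACT) = (2.07² + 4² − 4²) / (2·2.07·4) = 4.29/16.56 = 0.2588, so ∠ACT = 75°.

Therefore, the measure of angle ∠ACT = 75°.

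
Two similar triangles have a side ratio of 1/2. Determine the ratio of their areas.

Area scales with the square of linear dimensions. If every length is multiplied by 1/2, then the area is multiplied by (1/2)^2 = 1/4.
The area ratio is 1:4.

1:4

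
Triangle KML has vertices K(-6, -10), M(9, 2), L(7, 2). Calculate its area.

Shoelace: Area = (1/2)|-6(2-2) + 9(2--10) + 7(-10-2)| = (1/2)(24) = 12

12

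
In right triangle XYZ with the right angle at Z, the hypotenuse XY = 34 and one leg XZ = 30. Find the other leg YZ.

YZ = sqrt(34^2 - 30^2) = sqrt(256) = 16

16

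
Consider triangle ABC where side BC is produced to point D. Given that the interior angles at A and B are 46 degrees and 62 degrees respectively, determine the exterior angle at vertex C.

Exterior angle = 46 + 62 = 108 degrees (exterior angle theorem).

108 degrees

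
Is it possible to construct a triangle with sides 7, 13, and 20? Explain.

The longest side is 20. The other two sides sum to 7 + 13 = 20.
Since 20 ≤ 20, the two shorter sides cannot reach around to close the triangle.

No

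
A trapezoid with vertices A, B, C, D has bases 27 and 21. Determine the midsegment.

The midsegment (median) of a trapezoid connects the midpoints of the non-parallel sides.
Its length is the average of the two bases: (27 + 21) / 2 = 24.

24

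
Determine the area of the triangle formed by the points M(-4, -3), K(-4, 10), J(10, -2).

Shoelace: Area = (1/2)|-4(10--2) + -4(-2--3) + 10(-3-10)| = (1/2)(182) = 91

91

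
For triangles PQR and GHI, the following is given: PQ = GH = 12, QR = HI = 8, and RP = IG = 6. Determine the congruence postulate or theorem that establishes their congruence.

Consider the given information: PQ = GH = 12, QR = HI = 8, and RP = IG = 6
This is not AAS or HL: AAS requires two angles and a non-included side. HL only applies to right triangles with matching hypotenuse and leg.
The correct criterion is SSS. All three pairs of corresponding sides are equal (Side-Side-Side).

SSS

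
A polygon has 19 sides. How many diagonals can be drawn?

Each of the 19 vertices connects to 16 non-adjacent vertices via diagonals.
Total connections = 19 × 16 = 304, but each diagonal is counted twice.
Number of diagonals = 304 / 2 = 152.

152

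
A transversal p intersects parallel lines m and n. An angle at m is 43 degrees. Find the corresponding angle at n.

Corresponding angles formed by parallel lines and a transversal are equal.
The given angle is 43 degrees.
The corresponding angle = 43 degrees.

43 degrees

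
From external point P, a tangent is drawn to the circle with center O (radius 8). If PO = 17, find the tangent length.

Let T be the point of tangency. Then OT ⊥ PT (radius ⊥ tangent).
In right triangle OTP: OP² = OT² + PT²
17² = 8² + PT²
PT² = 225, PT = 15

15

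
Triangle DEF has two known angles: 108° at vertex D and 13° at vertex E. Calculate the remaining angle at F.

The interior angles sum to 180°: angle F = 180 - 108 - 13 = 59°.
The triangle is obtuse (angles 108°, 13°, 59°).

59 degrees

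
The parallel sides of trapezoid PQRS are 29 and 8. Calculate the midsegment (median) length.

The midsegment (median) of a trapezoid connects the midpoints of the non-parallel sides.
Its length is the average of the two bases: (29 + 8) / 2 = 37/2.

37/2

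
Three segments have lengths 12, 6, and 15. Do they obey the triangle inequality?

Yes.
The triangle inequality requires that the sum of any two sides exceeds the third.
Here 6 + 12 = 18 > 15, so the condition is met.

Yes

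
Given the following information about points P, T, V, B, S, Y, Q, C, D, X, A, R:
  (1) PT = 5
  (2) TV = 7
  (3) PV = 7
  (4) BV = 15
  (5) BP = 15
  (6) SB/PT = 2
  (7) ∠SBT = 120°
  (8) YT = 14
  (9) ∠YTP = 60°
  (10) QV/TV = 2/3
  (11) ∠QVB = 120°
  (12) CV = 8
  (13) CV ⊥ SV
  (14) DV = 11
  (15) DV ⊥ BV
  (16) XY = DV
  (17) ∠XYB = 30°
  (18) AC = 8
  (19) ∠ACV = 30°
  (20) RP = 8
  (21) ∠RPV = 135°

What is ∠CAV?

Step 1: By the law of cosines on triangle ACV: AV² = 8² + 8² − 2·8·8·cos(30°) = 17.15, so AV ≈ 4.14.
Step 2: By the inverse law of cosines on triangle CAV: cos(∠CAV) = (8² + 4.14² − 8²) / (2·8·4.14) = 17.15/66.26 = 0.2588, so ∠CAV = 75°.

Therefore, the measure of angle ∠CAV = 75°.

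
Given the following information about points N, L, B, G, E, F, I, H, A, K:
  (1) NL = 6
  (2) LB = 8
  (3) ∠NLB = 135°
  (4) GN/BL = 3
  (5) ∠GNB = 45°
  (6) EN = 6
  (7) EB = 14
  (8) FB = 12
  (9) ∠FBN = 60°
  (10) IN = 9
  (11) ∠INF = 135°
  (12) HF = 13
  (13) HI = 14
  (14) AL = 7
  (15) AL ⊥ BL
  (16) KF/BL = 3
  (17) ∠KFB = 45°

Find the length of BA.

Step 1: By the law of cosines on triangle BLA: BA² = 8² + 7² − 2·8·7·cos(90°) = 113, so BA = √113.

Therefore, the length of BA = √113.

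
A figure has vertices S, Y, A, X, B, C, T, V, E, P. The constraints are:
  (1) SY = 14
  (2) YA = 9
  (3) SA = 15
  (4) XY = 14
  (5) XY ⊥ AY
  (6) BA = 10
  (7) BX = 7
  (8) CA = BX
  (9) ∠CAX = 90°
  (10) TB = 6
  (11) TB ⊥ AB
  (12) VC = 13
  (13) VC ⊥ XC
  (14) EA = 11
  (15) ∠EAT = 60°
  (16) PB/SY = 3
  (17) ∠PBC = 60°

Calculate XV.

From the given relations: CA = BX = 7.
Step 1: By the law of cosines on triangle XYA: XA² = 14² + 9² − 2·14·9·cos(90°) = 277, so XA ≈ 16.64.
Step 2: By the law of cosines on triangle CAX: CX² = 7² + 16.64² − 2·7·16.64·cos(90°) = 326, so CX ≈ 18.06.
Step 3: By the law of cosines on triangle XCV: XV² = 18.06² + 13² − 2·18.06·13·cos(90°) = 495, so XV = 3·√55.

Therefore, the length of XV = 3·√55.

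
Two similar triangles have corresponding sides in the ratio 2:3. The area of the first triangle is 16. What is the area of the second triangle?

For similar figures, the area ratio equals the square of the side ratio.
Side ratio (the first triangle to the second triangle) = 2:3, so area ratio = 2^2:3^2 = 4:9.
If the area of the first triangle is 16, then the area of the second triangle = 16 * (9/4) = 36.

36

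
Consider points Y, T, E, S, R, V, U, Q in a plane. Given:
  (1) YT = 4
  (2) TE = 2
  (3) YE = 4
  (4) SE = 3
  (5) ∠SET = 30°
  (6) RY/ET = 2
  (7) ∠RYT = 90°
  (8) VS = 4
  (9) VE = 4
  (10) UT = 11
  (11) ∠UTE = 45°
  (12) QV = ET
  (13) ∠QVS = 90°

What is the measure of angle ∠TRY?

From the given relations: RY = 2·ET = 2·2 = 4.
Step 1: By the law of cosines on triangle RYT: RT² = 4² + 4² − 2·4·4·cos(90°) = 32, so RT = 4·√2.
Step 2: By the inverse law of cosines on triangle TRY: cos(∠TRY) = ((4·√2)² + 4² − 4²) / (2·4·√2·4) = 32/45.25 = 0.7071, so ∠TRY = 45°.

Therefore, the measure of angle ∠TRY = 45°.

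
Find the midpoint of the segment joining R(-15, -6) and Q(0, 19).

The midpoint is the point halfway along the segment.
Move half the horizontal distance: -15 + (0 - -15)/2 = -15 + 15/2 = -15/2
Move half the vertical distance: -6 + (19 - -6)/2 = -6 + 25/2 = 13/2
Midpoint = (-15/2, 13/2)

(-15/2, 13/2)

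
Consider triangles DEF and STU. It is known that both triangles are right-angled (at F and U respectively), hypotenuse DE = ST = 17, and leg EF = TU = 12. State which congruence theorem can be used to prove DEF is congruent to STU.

The given information matches HL: The hypotenuse and one leg of two right triangles are equal (Hypotenuse-Leg).

HL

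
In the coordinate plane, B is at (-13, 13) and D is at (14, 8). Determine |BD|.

d = sqrt((14 - -13)^2 + (8 - 13)^2)
d = sqrt(27^2 + -5^2)
d = sqrt(729 + 25)
d = sqrt(754)

sqrt(754)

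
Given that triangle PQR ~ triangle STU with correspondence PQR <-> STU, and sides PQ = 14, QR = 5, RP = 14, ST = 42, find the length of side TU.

Since the triangles are similar, the ratio of corresponding sides is constant.
Scale factor k = ST / PQ = 42 / 14 = 3
TU = k * QR = 3 * 5 = 15

15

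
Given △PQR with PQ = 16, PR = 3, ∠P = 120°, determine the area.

When two sides and the included angle are known, the area formula is (1/2)ab sin(C).
The height from one side to the opposite vertex is 3 sin(120°) = 3*sqrt(3)/2.
Area = (1/2) * 16 * 3*sqrt(3)/2 = 12*sqrt(3).

12*sqrt(3)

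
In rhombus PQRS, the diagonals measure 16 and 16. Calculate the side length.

Half-diagonals are 8 and 8. side = sqrt(8^2 + 8^2) = sqrt(128) = 8*sqrt(2)

8*sqrt(2)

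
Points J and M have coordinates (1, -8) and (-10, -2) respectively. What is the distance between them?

d = sqrt((-11)^2 + (6)^2) = sqrt(157)

sqrt(157)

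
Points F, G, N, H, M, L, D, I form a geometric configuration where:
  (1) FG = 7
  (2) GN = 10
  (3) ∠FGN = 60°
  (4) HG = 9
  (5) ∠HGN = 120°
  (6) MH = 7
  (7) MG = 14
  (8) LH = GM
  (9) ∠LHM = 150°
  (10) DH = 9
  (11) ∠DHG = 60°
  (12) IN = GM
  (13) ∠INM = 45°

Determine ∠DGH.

Step 1: By the law of cosines on triangle GHD: GD² = 9² + 9² − 2·9·9·cos(60°) = 81, so GD = 9.
Step 2: By the inverse law of cosines on triangle DGH: cos(∠DGH) = (9² + 9² − 9²) / (2·9·9) = 81/162 = 0.5, so ∠DGH = 60°.

Therefore, the measure of angle ∠DGH = 60°.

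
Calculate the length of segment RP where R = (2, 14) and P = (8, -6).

The horizontal distance is |8 - 2| = 6 and the vertical distance is |-6 - 14| = 20.
By the Pythagorean theorem, d = sqrt(6^2 + 20^2) = sqrt(436) = 2*sqrt(109).

2*sqrt(109)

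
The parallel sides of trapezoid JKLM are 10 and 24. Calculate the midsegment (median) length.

The midsegment (median) of a trapezoid connects the midpoints of the non-parallel sides.
Its length is the average of the two bases: (10 + 24) / 2 = 17.

17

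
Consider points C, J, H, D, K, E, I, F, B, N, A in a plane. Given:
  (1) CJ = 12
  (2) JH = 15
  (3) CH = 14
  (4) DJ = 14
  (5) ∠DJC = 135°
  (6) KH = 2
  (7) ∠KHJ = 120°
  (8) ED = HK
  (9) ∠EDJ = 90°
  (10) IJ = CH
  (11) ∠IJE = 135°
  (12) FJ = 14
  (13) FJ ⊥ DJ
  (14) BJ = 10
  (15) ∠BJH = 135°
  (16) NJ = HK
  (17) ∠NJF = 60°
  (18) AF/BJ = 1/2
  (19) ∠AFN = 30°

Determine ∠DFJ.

Step 1: By the law of cosines on triangle FJD: FD² = 14² + 14² − 2·14·14·cos(90°) = 392, so FD = 14·√2.
Step 2: By the inverse law of cosines on triangle DFJ: cos(∠DFJ) = ((14·√2)² + 14² − 14²) / (2·14·√2·14) = 392/554.37 = 0.7071, so ∠DFJ = 45°.

Therefore, the measure of angle ∠DFJ = 45°.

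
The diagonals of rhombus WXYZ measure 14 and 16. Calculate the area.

The diagonals of a rhombus divide it into four right triangles.
Each triangle has legs 14/ 2 = 7 and 16/2 = 8, so each has area (1/2)*7*8 = 28.
Four such triangles give total area = (d1 * d2) / 2 = 112.

112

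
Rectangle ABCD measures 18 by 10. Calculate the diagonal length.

d = sqrt(18^2 + 10^2) = sqrt(424) = 2*sqrt(106)

2*sqrt(106)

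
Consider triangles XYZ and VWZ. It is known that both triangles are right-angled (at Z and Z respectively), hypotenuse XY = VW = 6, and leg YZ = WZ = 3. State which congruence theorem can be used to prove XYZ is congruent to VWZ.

The given information matches HL: The hypotenuse and one leg of two right triangles are equal (Hypotenuse-Leg).

HL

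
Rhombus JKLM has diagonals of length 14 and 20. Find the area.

Area = (14 * 20) / 2 = 280 / 2 = 140

140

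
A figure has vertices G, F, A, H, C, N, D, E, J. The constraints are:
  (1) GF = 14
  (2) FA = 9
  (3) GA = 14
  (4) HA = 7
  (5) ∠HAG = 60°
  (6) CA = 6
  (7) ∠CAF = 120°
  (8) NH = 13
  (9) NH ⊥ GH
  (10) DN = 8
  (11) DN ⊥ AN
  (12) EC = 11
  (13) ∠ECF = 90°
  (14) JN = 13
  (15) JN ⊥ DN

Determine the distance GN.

Step 1: By the law of cosines on triangle GAH: GH² = 14² + 7² − 2·14·7·cos(60°) = 147, so GH = 7·√3.
Step 2: By the law of cosines on triangle GHN: GN² = (7·√3)² + 13² − 2·7·√3·13·cos(90°) = 316, so GN = 2·√79.

Therefore, the length of GN = 2·√79.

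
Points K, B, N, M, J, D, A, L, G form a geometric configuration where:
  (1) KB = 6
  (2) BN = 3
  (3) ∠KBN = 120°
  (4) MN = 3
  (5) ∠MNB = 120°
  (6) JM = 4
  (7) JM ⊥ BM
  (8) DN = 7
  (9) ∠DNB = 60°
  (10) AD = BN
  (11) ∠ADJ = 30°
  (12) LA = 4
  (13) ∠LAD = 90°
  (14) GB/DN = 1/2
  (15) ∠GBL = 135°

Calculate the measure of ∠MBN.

Step 1: By the law of cosines on triangle BNM: BM² = 3² + 3² − 2·3·3·cos(120°) = 27, so BM = 3·√3.
Step 2: By the inverse law of cosines on triangle MBN: cos(∠MBN) = ((3·√3)² + 3² − 3²) / (2·3·√3·3) = 27/31.18 = 0.866, so ∠MBN = 30°.

Therefore, the measure of angle ∠MBN = 30°.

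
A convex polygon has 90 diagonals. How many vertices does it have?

Using d = n(n - 3)/2, we solve 90 = n(n - 3)/2.
So n(n - 3) = 180.
Testing n = 15: 15 * 12 = 180 = 180. Correct.
The polygon has 15 sides.

15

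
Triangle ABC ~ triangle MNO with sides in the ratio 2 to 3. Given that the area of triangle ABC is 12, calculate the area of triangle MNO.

Area ratio = (2/3)^2 = 4/9. Area of MNO = 12 * 9/4 = 27.

27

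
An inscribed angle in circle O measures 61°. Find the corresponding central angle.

The inscribed angle theorem states that a central angle is always twice any inscribed angle that subtends the same arc.
Since the inscribed angle is 61°, the central angle = 2 × 61° = 122°.

122°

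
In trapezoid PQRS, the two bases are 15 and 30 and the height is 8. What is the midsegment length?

The midsegment of a trapezoid = (base1 + base2) / 2
midsegment = (15 + 30) / 2
midsegment = 45 / 2
midsegment = 45/2

45/2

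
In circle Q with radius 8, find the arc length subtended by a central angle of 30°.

Arc length = 2π(8)(1/12) = 4*pi/3

4*pi/3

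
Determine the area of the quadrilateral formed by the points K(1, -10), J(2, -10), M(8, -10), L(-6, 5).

The Shoelace formula works by pairing each vertex with the next (cycling back to the first).
For each pair, compute x_i*y_(i+1) - x_(i+1)*y_i:
  (1*-10 - 2*-10) = 10
  (2*-10 - 8*-10) = 60
  (8*5 - -6*-10) = -20
  (-6*-10 - 1*5) = 55
Taking half the absolute value of the total: Area = (1/2)(105) = 105/2.

105/2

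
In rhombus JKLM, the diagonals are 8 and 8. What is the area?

Area = (8 * 8) / 2 = 64 / 2 = 32

32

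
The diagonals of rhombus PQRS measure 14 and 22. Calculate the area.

Area of a rhombus = (d1 * d2) / 2
Area = (14 * 22) / 2
Area = 308 / 2
Area = 154

154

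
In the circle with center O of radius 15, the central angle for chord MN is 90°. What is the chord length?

Chord length = 2r sin(θ/2)
= 2 × 15 × sin(90°/2)
= 2 × 15 × sin(45°)
= 15*sqrt(2)

15*sqrt(2)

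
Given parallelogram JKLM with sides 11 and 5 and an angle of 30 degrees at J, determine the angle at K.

In a parallelogram, consecutive angles are supplementary (sum to 180°).
angle K = 180 - angle J
angle K = 180 - 30
angle K = 150 degrees

150 degrees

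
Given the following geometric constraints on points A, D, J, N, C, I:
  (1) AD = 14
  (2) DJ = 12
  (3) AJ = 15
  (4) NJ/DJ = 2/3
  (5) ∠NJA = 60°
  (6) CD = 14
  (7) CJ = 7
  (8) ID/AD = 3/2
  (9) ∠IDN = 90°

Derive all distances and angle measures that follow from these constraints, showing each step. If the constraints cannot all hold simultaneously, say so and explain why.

The constraints are consistent.

From the given relations:
  NJ = 2/3·DJ = 2/3·12 = 8
  ID = 3/2·AD = 3/2·14 = 21

Step 1: From AJ = 15, JN = 8, and ∠AJN = 60°, by the law of cosines:
  AN² = AJ² + JN² - 2·AJ·JN·cos(60°) = 225 + 64 - 120 = 169
  AN = 13

Step 2: From AD = 14, AJ = 15, DJ = 12, by the inverse law of cosines:
  cos(∠DAJ) = (AD² + AJ² - DJ²) / (2·AD·AJ)
  ∠DAJ = 48.74°

Step 3: From DA = 14, DJ = 12, AJ = 15, by the inverse law of cosines:
  cos(∠ADJ) = (DA² + DJ² - AJ²) / (2·DA·DJ)
  ∠ADJ = 69.99°

Step 4: From DC = 14, DJ = 12, CJ = 7, by the inverse law of cosines:
  cos(∠CDJ) = (DC² + DJ² - CJ²) / (2·DC·DJ)
  ∠CDJ = 29.99°

Step 5: From JA = 15, JD = 12, AD = 14, by the inverse law of cosines:
  cos(∠AJD) = (JA² + JD² - AD²) / (2·JA·JD)
  ∠AJD = 61.28°

Step 6: From JC = 7, JD = 12, CD = 14, by the inverse law of cosines:
  cos(∠CJD) = (JC² + JD² - CD²) / (2·JC·JD)
  ∠CJD = 91.02°

Step 7: From CD = 14, CJ = 7, DJ = 12, by the inverse law of cosines:
  cos(∠DCJ) = (CD² + CJ² - DJ²) / (2·CD·CJ)
  ∠DCJ = 58.98°

Step 8: From AJ = 15, AN = 13, JN = 8, by the inverse law of cosines:
  cos(∠JAN) = (AJ² + AN² - JN²) / (2·AJ·AN)
  ∠JAN = 32.2°

Step 9: From NA = 13, NJ = 8, AJ = 15, by the inverse law of cosines:
  cos(∠ANJ) = (NA² + NJ² - AJ²) / (2·NA·NJ)
  ∠ANJ = 87.8°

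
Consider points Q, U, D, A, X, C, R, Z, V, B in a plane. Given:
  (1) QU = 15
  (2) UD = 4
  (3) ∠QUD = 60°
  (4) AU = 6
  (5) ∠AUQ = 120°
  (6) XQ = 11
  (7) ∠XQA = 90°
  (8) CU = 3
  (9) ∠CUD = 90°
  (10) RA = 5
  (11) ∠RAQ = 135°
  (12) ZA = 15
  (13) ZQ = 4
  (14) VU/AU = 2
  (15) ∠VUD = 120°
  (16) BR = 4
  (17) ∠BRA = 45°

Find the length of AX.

Step 1: By the law of cosines on triangle AUQ: AQ² = 6² + 15² − 2·6·15·cos(120°) = 351, so AQ = 3·√39.
Step 2: By the law of cosines on triangle AQX: AX² = (3·√39)² + 11² − 2·3·√39·11·cos(90°) = 472, so AX = 2·√118.

Therefore, the length of AX = 2·√118.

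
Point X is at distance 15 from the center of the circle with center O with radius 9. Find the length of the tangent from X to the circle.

The tangent, radius, and line from the external point to the center form a right triangle.
The right angle is where the tangent meets the radius.
By the Pythagorean theorem: tangent² + 9² = 15²
tangent² = 225 - 81 = 144
tangent = 12

12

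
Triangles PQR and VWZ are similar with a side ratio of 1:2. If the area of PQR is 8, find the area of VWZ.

For similar figures, the area ratio equals the square of the side ratio.
Side ratio (PQR to VWZ) = 1:2, so area ratio = 1^2:2^2 = 1:4.
If the area of PQR is 8, then the area of VWZ = 8 * (4/1) = 32.

32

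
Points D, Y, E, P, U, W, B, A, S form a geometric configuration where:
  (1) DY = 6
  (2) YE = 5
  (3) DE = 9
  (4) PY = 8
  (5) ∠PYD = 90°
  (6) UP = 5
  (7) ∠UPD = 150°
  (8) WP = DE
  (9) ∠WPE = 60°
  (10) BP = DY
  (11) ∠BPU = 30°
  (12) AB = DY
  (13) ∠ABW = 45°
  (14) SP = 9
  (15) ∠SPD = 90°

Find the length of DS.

Step 1: By the law of cosines on triangle DYP: DP² = 6² + 8² − 2·6·8·cos(90°) = 100, so DP = 10.
Step 2: By the law of cosines on triangle DPS: DS² = 10² + 9² − 2·10·9·cos(90°) = 181, so DS = √181.

Therefore, the length of DS = √181.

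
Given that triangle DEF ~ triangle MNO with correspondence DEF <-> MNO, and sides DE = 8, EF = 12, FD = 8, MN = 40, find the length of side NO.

Since the triangles are similar, the ratio of corresponding sides is constant.
Scale factor k = MN / DE = 40 / 8 = 5
NO = k * EF = 5 * 12 = 60

60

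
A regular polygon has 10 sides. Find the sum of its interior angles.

The sum of interior angles of an n-sided polygon is (n - 2) * 180.
For n = 10: (10 - 2) * 180 = 8 * 180 = 1440 degrees.

1440 degrees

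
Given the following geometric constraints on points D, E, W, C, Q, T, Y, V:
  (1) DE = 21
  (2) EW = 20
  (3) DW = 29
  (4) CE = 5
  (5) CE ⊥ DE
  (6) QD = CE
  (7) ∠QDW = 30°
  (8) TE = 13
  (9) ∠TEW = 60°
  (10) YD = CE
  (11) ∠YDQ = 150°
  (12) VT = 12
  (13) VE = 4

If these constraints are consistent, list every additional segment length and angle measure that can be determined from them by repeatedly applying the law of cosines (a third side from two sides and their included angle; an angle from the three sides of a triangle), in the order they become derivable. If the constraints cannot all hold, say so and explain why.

The constraints are consistent. Derivable facts, in order:
After 1 step:
- DC ≈ 21.59
- QY ≈ 9.66
- WQ ≈ 24.8
- WT ≈ 17.58
- ∠DEW = 90°
- ∠DWE = 46.4°
- ∠EDW = 43.6°
- ∠ETV = 17.84°
- ∠EVT = 95.38°
- ∠TEV = 66.78°
After 2 steps:
- ∠CDE = 13.39°
- ∠DCE = 76.61°
- ∠DQW = 144.21°
- ∠DQY = 15°
- ∠DWQ = 5.79°
- ∠DYQ = 15°
- ∠ETW = 80.17°
- ∠EWT = 39.83°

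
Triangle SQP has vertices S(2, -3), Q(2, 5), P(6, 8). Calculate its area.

The Shoelace formula computes the area from vertex coordinates by summing cross products.
For vertices (2,-3), (2,5), (6,8):
Signed sum = 2*5 - 2*-3 + 2*8 - 6*5 + 6*-3 - 2*8
= 16 + -14 + -34 = -32
Area = (1/2)|-32| = 16.

16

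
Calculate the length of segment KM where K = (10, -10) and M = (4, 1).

d = sqrt((-6)^2 + (11)^2) = sqrt(157)

sqrt(157)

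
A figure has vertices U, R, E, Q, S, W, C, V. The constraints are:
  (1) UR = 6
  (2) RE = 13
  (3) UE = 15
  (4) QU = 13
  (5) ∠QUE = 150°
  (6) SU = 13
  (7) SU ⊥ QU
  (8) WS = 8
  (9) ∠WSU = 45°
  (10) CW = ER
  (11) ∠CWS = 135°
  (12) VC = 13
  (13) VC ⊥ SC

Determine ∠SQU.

Step 1: By the law of cosines on triangle QUS: QS² = 13² + 13² − 2·13·13·cos(90°) = 338, so QS = 13·√2.
Step 2: By the inverse law of cosines on triangle SQU: cos(∠SQU) = ((13·√2)² + 13² − 13²) / (2·13·√2·13) = 338/478 = 0.7071, so ∠SQU = 45°.

Therefore, the measure of angle ∠SQU = 45°.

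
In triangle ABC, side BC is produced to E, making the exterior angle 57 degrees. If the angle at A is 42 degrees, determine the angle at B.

angle B = 57 - 42 = 15 degrees (exterior angle theorem).

15 degrees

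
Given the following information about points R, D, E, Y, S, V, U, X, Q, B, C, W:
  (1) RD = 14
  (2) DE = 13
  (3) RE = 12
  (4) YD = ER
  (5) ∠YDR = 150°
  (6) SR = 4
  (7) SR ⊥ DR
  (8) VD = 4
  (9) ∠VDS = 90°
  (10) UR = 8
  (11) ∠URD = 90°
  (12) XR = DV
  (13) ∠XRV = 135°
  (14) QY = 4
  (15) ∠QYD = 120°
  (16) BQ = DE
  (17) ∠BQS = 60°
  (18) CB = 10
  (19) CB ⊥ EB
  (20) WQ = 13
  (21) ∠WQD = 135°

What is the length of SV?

Step 1: By the law of cosines on triangle SRD: SD² = 4² + 14² − 2·4·14·cos(90°) = 212, so SD = 2·√53.
Step 2: By the law of cosines on triangle SDV: SV² = (2·√53)² + 4² − 2·2·√53·4·cos(90°) = 228, so SV = 2·√57.

Therefore, the length of SV = 2·√57.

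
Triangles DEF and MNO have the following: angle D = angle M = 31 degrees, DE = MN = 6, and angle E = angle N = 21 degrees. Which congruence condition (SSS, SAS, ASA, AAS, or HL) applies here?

Consider the given information: angle D = angle M = 31 degrees, DE = MN = 6, and angle E = angle N = 21 degrees
This is not SSS or AAS: SSS requires all three pairs of sides, but we don't have that. AAS requires two angles and a non-included side.
The correct criterion is ASA. Two pairs of corresponding angles and the included side are equal (Angle-Side-Angle).

ASA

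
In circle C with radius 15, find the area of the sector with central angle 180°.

Sector area = π(15²)(1/2) = 225*pi/2

225*pi/2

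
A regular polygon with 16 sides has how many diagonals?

The number of diagonals in an n-gon is n(n - 3)/2.
For n = 16: 16(16 - 3)/2 = 16 × 13 / 2 = 104.

104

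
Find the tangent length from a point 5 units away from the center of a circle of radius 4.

The tangent, radius, and line from the external point to the center form a right triangle.
The right angle is where the tangent meets the radius.
By the Pythagorean theorem: tangent² + 4² = 5²
tangent² = 25 - 16 = 9
tangent = 3

3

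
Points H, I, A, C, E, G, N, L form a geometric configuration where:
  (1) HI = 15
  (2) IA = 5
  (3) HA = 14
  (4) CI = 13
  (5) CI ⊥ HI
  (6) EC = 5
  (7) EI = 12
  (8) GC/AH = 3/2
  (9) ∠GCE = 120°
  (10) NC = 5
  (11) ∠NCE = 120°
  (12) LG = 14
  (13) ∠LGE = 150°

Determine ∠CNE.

Step 1: By the law of cosines on triangle NCE: NE² = 5² + 5² − 2·5·5·cos(120°) = 75, so NE = 5·√3.
Step 2: By the inverse law of cosines on triangle CNE: cos(∠CNE) = (5² + (5·√3)² − 5²) / (2·5·5·√3) = 75/86.6 = 0.866, so ∠CNE = 30°.

Therefore, the measure of angle ∠CNE = 30°.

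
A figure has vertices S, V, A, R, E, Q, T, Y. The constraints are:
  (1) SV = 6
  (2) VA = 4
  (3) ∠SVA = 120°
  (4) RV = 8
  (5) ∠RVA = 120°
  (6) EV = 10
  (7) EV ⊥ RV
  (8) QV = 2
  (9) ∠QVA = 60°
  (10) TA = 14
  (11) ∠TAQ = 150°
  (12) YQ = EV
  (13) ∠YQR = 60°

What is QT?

Step 1: By the law of cosines on triangle QVA: QA² = 2² + 4² − 2·2·4·cos(60°) = 12, so QA = 2·√3.
Step 2: By the law of cosines on triangle QAT: QT² = (2·√3)² + 14² − 2·2·√3·14·cos(150°) = 292, so QT = 2·√73.

Therefore, the length of QT = 2·√73.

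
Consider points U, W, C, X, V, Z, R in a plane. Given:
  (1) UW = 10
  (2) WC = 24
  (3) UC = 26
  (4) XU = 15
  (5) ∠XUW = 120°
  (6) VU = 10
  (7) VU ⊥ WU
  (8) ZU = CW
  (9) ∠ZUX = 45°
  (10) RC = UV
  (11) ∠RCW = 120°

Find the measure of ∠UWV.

Step 1: By the law of cosines on triangle WUV: WV² = 10² + 10² − 2·10·10·cos(90°) = 200, so WV = 10·√2.
Step 2: By the inverse law of cosines on triangle UWV: cos(∠UWV) = (10² + (10·√2)² − 10²) / (2·10·10·√2) = 200/282.84 = 0.7071, so ∠UWV = 45°.

Therefore, the measure of angle ∠UWV = 45°.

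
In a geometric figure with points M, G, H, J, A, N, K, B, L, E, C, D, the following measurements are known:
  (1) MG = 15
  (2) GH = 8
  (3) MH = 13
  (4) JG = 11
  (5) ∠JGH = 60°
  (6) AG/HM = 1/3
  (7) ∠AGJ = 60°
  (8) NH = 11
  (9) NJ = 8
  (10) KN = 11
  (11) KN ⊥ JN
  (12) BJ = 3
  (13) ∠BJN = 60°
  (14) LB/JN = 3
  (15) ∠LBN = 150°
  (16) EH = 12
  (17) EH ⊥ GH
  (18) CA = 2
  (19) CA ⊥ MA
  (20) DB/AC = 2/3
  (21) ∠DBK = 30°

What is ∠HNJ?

Step 1: By the law of cosines on triangle HGJ: HJ² = 8² + 11² − 2·8·11·cos(60°) = 97, so HJ = √97.
Step 2: By the inverse law of cosines on triangle HNJ: cos(∠HNJ) = (11² + 8² − √97²) / (2·11·8) = 88/176 = 0.5, so ∠HNJ = 60°.

Therefore, the measure of angle ∠HNJ = 60°.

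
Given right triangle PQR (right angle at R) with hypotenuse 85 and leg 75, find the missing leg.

Rearranging the Pythagorean theorem to solve for the unknown leg:
leg^2 = hypotenuse^2 - known_leg^2 = 7225 - 5625 = 1600
leg = sqrt(1600) = 40.

40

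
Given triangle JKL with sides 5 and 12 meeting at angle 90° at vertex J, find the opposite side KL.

The included angle is 90°, so the triangle is right-angled at J. The opposite side KL is the hypotenuse.
By the Pythagorean theorem: KL = sqrt(5^2 + 12^2) = sqrt(169) = 13.

13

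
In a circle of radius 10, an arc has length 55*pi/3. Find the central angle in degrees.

Arc length L = 2πr × θ/360, so θ = 360L / (2πr).
θ = 360 × 55*pi/3 / (2π × 10)
θ = 330°
θ = 330°

330°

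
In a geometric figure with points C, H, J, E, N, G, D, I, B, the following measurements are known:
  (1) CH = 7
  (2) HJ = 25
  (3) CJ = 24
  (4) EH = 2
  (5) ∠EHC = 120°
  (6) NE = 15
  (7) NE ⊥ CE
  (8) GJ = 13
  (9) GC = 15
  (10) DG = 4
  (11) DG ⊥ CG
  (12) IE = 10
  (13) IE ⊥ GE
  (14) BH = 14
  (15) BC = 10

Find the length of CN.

Step 1: By the law of cosines on triangle EHC: EC² = 2² + 7² − 2·2·7·cos(120°) = 67, so EC = √67.
Step 2: By the law of cosines on triangle CEN: CN² = √67² + 15² − 2·√67·15·cos(90°) = 292, so CN = 2·√73.

Therefore, the length of CN = 2·√73.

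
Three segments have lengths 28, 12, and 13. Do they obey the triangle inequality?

Check the triangle inequality: 12 + 13 = 25 ≤ 28.
Since the sum of two sides does not exceed the third, no triangle can be formed.

No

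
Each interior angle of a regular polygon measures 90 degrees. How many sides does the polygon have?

Exterior angle = 180 - 90 = 90. n = 360 / 90 = 4.

4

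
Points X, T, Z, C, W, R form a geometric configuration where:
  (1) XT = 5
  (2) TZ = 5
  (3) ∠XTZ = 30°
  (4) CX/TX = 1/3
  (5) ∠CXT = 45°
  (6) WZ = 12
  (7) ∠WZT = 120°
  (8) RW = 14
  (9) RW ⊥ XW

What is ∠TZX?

Step 1: By the law of cosines on triangle ZTX: ZX² = 5² + 5² − 2·5·5·cos(30°) = 6.7, so ZX ≈ 2.59.
Step 2: By the inverse law of cosines on triangle TZX: cos(∠TZX) = (5² + 2.59² − 5²) / (2·5·2.59) = 6.7/25.88 = 0.2588, so ∠TZX = 75°.

Therefore, the measure of angle ∠TZX = 75°.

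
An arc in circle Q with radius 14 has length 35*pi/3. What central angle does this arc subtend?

θ = 360 × 35*pi/3 / (2π × 14) = 150° (rearranging arc length formula).

150°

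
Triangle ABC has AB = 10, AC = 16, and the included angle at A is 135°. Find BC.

By the law of cosines: BC^2 = AB^2 + AC^2 - 2*AB*AC*cos(A)
BC^2 = 10^2 + 16^2 - 2*10*16*cos(135°)
BC^2 = 100 + 256 - 320*(-sqrt(2)/2)
BC^2 = 160*sqrt(2) + 356
BC = 2*sqrt(40*sqrt(2) + 89)

2*sqrt(40*sqrt(2) + 89)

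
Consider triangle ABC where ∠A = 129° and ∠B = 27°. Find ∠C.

The interior angles sum to 180°: angle C = 180 - 129 - 27 = 24°.
The triangle is obtuse (angles 129°, 27°, 24°).

24 degrees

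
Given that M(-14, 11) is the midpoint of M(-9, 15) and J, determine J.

Using the midpoint formula: M = ((x1 + x2)/2, (y1 + y2)/2)
We know M = (-14, 11) and M = (-9, 15)
For x: -14 = (-9 + x2)/2, so x2 = 2*-14 - -9 = -19
For y: 11 = (15 + y2)/2, so y2 = 2*11 - 15 = 7
J = (-19, 7)

(-19, 7)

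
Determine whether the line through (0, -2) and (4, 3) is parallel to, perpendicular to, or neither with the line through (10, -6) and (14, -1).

Slope of line 1: m1 = (3 - -2)/(4 - 0) = 5/4 = 5/4
Slope of line 2: m2 = (-1 - -6)/(14 - 10) = 5/4 = 5/4
Since m1 = m2 = 5/4, the lines are parallel.

Parallel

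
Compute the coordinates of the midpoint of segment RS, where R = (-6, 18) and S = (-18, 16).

The midpoint is the point halfway along the segment.
Move half the horizontal distance: -6 + (-18 - -6)/2 = -6 + -12/2 = -12
Move half the vertical distance: 18 + (16 - 18)/2 = 18 + -2/2 = 17
Midpoint = (-12, 17)

(-12, 17)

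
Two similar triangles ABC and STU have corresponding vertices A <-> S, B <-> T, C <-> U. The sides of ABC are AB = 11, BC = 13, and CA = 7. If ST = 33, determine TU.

Similar triangles have proportional sides. Setting up the proportion:
ST / AB = TU / BC
33 / 11 = TU / 13
TU = 13 * 33 / 11 = 39.

39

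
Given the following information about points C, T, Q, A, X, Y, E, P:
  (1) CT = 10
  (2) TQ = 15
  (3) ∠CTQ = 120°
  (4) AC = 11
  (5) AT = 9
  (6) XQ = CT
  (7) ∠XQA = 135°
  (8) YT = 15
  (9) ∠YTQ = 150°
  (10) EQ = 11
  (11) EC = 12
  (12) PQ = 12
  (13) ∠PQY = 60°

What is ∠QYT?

Step 1: By the law of cosines on triangle YTQ: YQ² = 15² + 15² − 2·15·15·cos(150°) = 839.71, so YQ ≈ 28.98.
Step 2: By the inverse law of cosines on triangle QYT: cos(∠QYT) = (28.98² + 15² − 15²) / (2·28.98·15) = 839.71/869.33 = 0.9659, so ∠QYT = 15°.

Therefore, the measure of angle ∠QYT = 15°.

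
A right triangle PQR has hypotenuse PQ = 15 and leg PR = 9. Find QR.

Rearranging the Pythagorean theorem to solve for the unknown leg:
leg^2 = hypotenuse^2 - known_leg^2 = 225 - 81 = 144
leg = sqrt(144) = 12.

12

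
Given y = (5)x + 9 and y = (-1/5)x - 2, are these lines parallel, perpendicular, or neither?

Slope of line 1: m1 = 5
Slope of line 2: m2 = -1/5
m1 * m2 = -1, so perpendicular.

Perpendicular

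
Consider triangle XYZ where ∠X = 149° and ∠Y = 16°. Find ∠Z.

By the triangle angle sum property, the three interior angles of any triangle add up to 180°.
We know angle X = 149° and angle Y = 16°, so their sum is 165°.
Therefore angle Z = 180° - 165° = 15°.

15 degrees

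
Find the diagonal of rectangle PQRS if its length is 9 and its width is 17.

d = sqrt(9^2 + 17^2) = sqrt(370)

sqrt(370)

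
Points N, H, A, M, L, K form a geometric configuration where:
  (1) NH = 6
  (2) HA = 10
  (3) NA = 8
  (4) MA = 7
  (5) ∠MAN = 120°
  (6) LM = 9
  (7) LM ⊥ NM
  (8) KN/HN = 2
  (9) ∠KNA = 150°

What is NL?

Step 1: By the law of cosines on triangle NAM: NM² = 8² + 7² − 2·8·7·cos(120°) = 169, so NM = 13.
Step 2: By the law of cosines on triangle NML: NL² = 13² + 9² − 2·13·9·cos(90°) = 250, so NL = 5·√10.

Therefore, the length of NL = 5·√10.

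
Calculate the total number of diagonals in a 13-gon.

The number of diagonals in an n-gon is n(n - 3)/2.
For n = 13: 13(13 - 3)/2 = 13 × 10 / 2 = 65.

65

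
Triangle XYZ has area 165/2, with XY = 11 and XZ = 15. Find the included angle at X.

Area = (1/2) * a * b * sin(C)
sin(C) = 2 * Area / (a * b)
sin(C) = 2 * 165/2 / (11 * 15)
sin(C) = 1
C = arcsin(1) = 90°

90°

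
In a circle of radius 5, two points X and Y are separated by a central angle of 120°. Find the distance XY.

Drop a perpendicular from the center to the chord, bisecting both the chord and the central angle.
Each half-chord = r sin(θ/2) = 5 sin(60°).
The full chord = 2 × 5 × sin(60°) = 5*sqrt(3).

5*sqrt(3)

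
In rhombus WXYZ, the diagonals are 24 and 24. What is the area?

Area of a rhombus = (d1 * d2) / 2
Area = (24 * 24) / 2
Area = 576 / 2
Area = 288

288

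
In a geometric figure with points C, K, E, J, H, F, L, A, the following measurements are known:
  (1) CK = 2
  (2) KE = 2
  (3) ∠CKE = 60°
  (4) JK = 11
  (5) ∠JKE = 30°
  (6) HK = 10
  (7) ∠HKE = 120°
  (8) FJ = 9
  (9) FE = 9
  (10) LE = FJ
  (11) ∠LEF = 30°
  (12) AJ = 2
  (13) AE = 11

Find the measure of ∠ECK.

Step 1: By the law of cosines on triangle CKE: CE² = 2² + 2² − 2·2·2·cos(60°) = 4, so CE = 2.
Step 2: By the inverse law of cosines on triangle ECK: cos(∠ECK) = (2² + 2² − 2²) / (2·2·2) = 4/8 = 0.5, so ∠ECK = 60°.

Therefore, the measure of angle ∠ECK = 60°.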